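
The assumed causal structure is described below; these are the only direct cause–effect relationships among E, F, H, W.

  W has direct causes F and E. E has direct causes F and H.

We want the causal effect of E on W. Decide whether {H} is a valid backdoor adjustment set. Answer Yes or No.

No

Backdoor paths from E to W (paths whose first edge points into E):
  P1: E <- F -> W
Condition 1 (no descendant of E in the set): holds — descendants of E are {W}; none are in {H}.
Condition 2 (every backdoor path blocked by {H}):
  P1: open — no interior node is in the conditioning set.
{H} does not satisfy the backdoor criterion.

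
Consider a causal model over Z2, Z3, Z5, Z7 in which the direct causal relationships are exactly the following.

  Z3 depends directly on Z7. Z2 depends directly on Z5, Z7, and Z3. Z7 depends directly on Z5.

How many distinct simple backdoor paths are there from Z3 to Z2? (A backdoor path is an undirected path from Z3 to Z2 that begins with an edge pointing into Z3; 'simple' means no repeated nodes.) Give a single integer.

2

A backdoor path from Z3 to Z2 is any simple undirected path whose first edge points into Z3 (i.e. leaves Z3 via a parent).
Parents of Z3: {Z7}.
Enumerating:
  P1: Z3 <- Z7 <- Z5 -> Z2
  P2: Z3 <- Z7 -> Z2
That exhausts the simple backdoor paths. Count: 2.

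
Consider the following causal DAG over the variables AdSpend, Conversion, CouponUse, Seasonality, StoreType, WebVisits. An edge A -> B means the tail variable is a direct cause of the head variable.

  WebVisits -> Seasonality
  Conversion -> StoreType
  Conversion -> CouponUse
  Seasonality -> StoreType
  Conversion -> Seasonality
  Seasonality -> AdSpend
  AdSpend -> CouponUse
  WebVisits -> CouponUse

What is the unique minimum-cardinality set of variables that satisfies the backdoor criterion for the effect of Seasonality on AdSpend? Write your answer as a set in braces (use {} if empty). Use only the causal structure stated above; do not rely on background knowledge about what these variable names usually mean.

Variables eligible for adjustment (non-descendants of Seasonality, excluding Seasonality and AdSpend): {Conversion, WebVisits}.
Backdoor paths from Seasonality to AdSpend:
  P1: Seasonality <- WebVisits -> CouponUse <- AdSpend
  P2: Seasonality <- Conversion -> CouponUse <- AdSpend
Each backdoor path contains an unconditioned collider, so every path is already blocked with the empty conditioning set:
  P1: blocked at collider CouponUse (neither it nor any descendant is in the conditioning set).
  P2: blocked at collider CouponUse (neither it nor any descendant is in the conditioning set).
The empty set is therefore the unique smallest valid set.

{}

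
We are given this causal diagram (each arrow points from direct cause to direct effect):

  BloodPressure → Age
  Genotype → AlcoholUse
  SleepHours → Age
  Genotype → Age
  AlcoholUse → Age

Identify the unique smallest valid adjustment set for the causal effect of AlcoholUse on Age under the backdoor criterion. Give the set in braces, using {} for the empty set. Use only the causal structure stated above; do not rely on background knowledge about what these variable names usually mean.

{Genotype}

Variables eligible for adjustment (non-descendants of AlcoholUse, excluding AlcoholUse and Age): {BloodPressure, Genotype, SleepHours}.
Backdoor paths from AlcoholUse to Age:
  P1: AlcoholUse <- Genotype -> Age
The empty set is not sufficient: P1 (AlcoholUse <- Genotype -> Age) has no collider blocking it and no conditioned non-collider, so it is open.
Try {Genotype}:
  P1: blocked at fork node Genotype ∈ conditioning set.
{Genotype} contains no descendant of AlcoholUse and blocks every backdoor path.
No other singleton works — e.g. {SleepHours} leaves P1 open — so {Genotype} is the unique smallest valid adjustment set.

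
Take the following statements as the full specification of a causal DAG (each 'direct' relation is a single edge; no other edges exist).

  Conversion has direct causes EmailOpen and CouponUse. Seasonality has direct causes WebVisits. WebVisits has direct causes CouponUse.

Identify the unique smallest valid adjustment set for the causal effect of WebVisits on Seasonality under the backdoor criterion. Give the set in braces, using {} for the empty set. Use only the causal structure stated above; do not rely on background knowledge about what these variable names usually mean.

{}

Variables eligible for adjustment (non-descendants of WebVisits, excluding WebVisits and Seasonality): {Conversion, CouponUse, EmailOpen}.
Backdoor paths from WebVisits to Seasonality:
  (none)
With no backdoor paths the empty set already satisfies the criterion, and it is trivially minimal.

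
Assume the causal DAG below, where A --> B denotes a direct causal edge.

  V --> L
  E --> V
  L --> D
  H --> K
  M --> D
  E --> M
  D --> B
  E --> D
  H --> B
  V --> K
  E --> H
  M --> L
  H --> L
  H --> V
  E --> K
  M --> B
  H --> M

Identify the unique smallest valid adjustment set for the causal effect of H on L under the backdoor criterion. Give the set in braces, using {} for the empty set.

Variables eligible for adjustment (non-descendants of H, excluding H and L): {E}.
Backdoor paths from H to L:
  P1: H <- E -> V -> L
  P2: H <- E -> K <- V -> L
  P3: H <- E -> M -> L
  P4: H <- E -> M -> D <- L
  P5: H <- E -> M -> B <- D <- L
  P6: H <- E -> D <- M -> L
  P7: H <- E -> D <- L
  P8: H <- E -> D -> B <- M -> L
The empty set is not sufficient: P1 (H <- E -> V -> L) has no collider blocking it and no conditioned non-collider, so it is open.
Try {E}:
  P1: blocked at fork node E ∈ conditioning set.
  P2: blocked at fork node E ∈ conditioning set.
  P3: blocked at fork node E ∈ conditioning set.
  P4: blocked at fork node E ∈ conditioning set.
  P5: blocked at fork node E ∈ conditioning set.
  P6: blocked at fork node E ∈ conditioning set.
  P7: blocked at fork node E ∈ conditioning set.
  P8: blocked at fork node E ∈ conditioning set.
{E} contains no descendant of H and blocks every backdoor path.
{E} is the unique smallest valid adjustment set.

{E}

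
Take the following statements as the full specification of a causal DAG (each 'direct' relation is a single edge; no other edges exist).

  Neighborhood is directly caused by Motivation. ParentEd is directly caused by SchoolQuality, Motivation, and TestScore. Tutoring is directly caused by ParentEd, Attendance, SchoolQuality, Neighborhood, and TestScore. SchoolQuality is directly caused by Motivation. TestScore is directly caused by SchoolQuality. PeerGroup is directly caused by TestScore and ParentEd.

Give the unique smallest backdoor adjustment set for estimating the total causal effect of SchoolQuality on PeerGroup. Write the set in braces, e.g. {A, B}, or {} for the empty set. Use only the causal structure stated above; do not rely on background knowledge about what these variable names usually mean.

Variables eligible for adjustment (non-descendants of SchoolQuality, excluding SchoolQuality and PeerGroup): {Attendance, Motivation, Neighborhood}.
Backdoor paths from SchoolQuality to PeerGroup:
  P1: SchoolQuality <- Motivation -> Neighborhood -> Tutoring <- TestScore -> ParentEd -> PeerGroup
  P2: SchoolQuality <- Motivation -> Neighborhood -> Tutoring <- TestScore -> PeerGroup
  P3: SchoolQuality <- Motivation -> Neighborhood -> Tutoring <- ParentEd <- TestScore -> PeerGroup
  P4: SchoolQuality <- Motivation -> Neighborhood -> Tutoring <- ParentEd -> PeerGroup
  P5: SchoolQuality <- Motivation -> ParentEd <- TestScore -> PeerGroup
  P6: SchoolQuality <- Motivation -> ParentEd -> PeerGroup
  P7: SchoolQuality <- Motivation -> ParentEd -> Tutoring <- TestScore -> PeerGroup
The empty set is not sufficient: P6 (SchoolQuality <- Motivation -> ParentEd -> PeerGroup) has no collider blocking it and no conditioned non-collider, so it is open.
Try {Motivation}:
  P1: blocked at fork node Motivation ∈ conditioning set.
  P2: blocked at fork node Motivation ∈ conditioning set.
  P3: blocked at fork node Motivation ∈ conditioning set.
  P4: blocked at fork node Motivation ∈ conditioning set.
  P5: blocked at fork node Motivation ∈ conditioning set.
  P6: blocked at fork node Motivation ∈ conditioning set.
  P7: blocked at fork node Motivation ∈ conditioning set.
{Motivation} contains no descendant of SchoolQuality and blocks every backdoor path.
No other singleton works — e.g. {Neighborhood} leaves P6 open — so {Motivation} is the unique smallest valid adjustment set.

{Motivation}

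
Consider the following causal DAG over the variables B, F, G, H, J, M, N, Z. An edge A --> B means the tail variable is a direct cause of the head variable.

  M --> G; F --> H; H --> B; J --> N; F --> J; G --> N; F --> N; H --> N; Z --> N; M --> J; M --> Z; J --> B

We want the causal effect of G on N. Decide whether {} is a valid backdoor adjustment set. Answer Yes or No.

No

Backdoor paths from G to N (paths whose first edge points into G):
  P1: G <- M -> J <- F -> H -> N
  P2: G <- M -> J <- F -> N
  P3: G <- M -> J -> N
  P4: G <- M -> J -> B <- H <- F -> N
  P5: G <- M -> J -> B <- H -> N
  P6: G <- M -> Z -> N
Condition 1 (no descendant of G in the set): holds — descendants of G are {N}; none are in {}.
Condition 2 (every backdoor path blocked by {}):
  P1: blocked at collider J (neither it nor any descendant is in the conditioning set).
  P2: blocked at collider J (neither it nor any descendant is in the conditioning set).
  P3: open — no interior node is in the conditioning set.
  P4: blocked at collider B (neither it nor any descendant is in the conditioning set).
  P5: blocked at collider B (neither it nor any descendant is in the conditioning set).
  P6: open — no interior node is in the conditioning set.
{} does not satisfy the backdoor criterion.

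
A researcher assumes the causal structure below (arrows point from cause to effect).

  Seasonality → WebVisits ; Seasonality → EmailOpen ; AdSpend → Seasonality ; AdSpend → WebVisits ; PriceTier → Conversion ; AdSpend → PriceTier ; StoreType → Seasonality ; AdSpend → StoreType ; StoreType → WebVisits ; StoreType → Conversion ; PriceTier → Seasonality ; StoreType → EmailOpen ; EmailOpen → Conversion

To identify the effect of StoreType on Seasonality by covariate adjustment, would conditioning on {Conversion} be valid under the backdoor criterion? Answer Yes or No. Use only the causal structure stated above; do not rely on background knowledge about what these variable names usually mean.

Backdoor paths from StoreType to Seasonality (paths whose first edge points into StoreType):
  P1: StoreType <- AdSpend -> PriceTier -> Seasonality
  P2: StoreType <- AdSpend -> PriceTier -> Conversion <- EmailOpen <- Seasonality
  P3: StoreType <- AdSpend -> Seasonality
  P4: StoreType <- AdSpend -> WebVisits <- Seasonality
Condition 1 (no descendant of StoreType in the set): FAILS — Conversion is a descendant of StoreType.
Condition 2 (every backdoor path blocked by {Conversion}):
  P1: open — no interior node is in the conditioning set.
  P2: open — collider(s) Conversion are conditioned on (or have a conditioned descendant) and no non-collider on the path is in the set.
  P3: open — no interior node is in the conditioning set.
  P4: blocked at collider WebVisits (neither it nor any descendant is in the conditioning set).
{Conversion} does not satisfy the backdoor criterion.

No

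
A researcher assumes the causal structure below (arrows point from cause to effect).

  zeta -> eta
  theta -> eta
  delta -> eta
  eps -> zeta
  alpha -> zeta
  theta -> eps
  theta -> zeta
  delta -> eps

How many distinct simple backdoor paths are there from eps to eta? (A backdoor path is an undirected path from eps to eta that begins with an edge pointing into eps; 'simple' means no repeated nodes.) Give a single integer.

A backdoor path from eps to eta is any simple undirected path whose first edge points into eps (i.e. leaves eps via a parent).
Parents of eps: {delta, theta}.
Enumerating:
  P1: eps <- delta -> eta
  P2: eps <- theta -> zeta -> eta
  P3: eps <- theta -> eta
That exhausts the simple backdoor paths. Count: 3.

3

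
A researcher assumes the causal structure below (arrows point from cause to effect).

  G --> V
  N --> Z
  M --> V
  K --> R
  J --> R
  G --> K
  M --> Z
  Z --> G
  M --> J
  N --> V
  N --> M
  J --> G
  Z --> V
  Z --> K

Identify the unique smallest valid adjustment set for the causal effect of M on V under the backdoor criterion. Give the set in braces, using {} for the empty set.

{N}

Variables eligible for adjustment (non-descendants of M, excluding M and V): {N}.
Backdoor paths from M to V:
  P1: M <- N -> Z -> G -> V
  P2: M <- N -> Z -> K <- G -> V
  P3: M <- N -> Z -> K -> R <- J -> G -> V
  P4: M <- N -> Z -> V
  P5: M <- N -> V
The empty set is not sufficient: P1 (M <- N -> Z -> G -> V) has no collider blocking it and no conditioned non-collider, so it is open.
Try {N}:
  P1: blocked at fork node N ∈ conditioning set.
  P2: blocked at fork node N ∈ conditioning set.
  P3: blocked at fork node N ∈ conditioning set.
  P4: blocked at fork node N ∈ conditioning set.
  P5: blocked at fork node N ∈ conditioning set.
{N} contains no descendant of M and blocks every backdoor path.
{N} is the unique smallest valid adjustment set.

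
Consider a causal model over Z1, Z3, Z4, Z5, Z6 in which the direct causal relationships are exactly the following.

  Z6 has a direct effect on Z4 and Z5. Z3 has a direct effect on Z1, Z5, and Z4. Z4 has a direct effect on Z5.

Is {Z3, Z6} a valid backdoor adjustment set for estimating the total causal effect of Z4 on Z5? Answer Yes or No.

Backdoor paths from Z4 to Z5 (paths whose first edge points into Z4):
  P1: Z4 <- Z6 -> Z5
  P2: Z4 <- Z3 -> Z5
Condition 1 (no descendant of Z4 in the set): holds — descendants of Z4 are {Z5}; none are in {Z3, Z6}.
Condition 2 (every backdoor path blocked by {Z3, Z6}):
  P1: blocked at fork node Z6 ∈ conditioning set.
  P2: blocked at fork node Z3 ∈ conditioning set.
{Z3, Z6} satisfies the backdoor criterion.

Yes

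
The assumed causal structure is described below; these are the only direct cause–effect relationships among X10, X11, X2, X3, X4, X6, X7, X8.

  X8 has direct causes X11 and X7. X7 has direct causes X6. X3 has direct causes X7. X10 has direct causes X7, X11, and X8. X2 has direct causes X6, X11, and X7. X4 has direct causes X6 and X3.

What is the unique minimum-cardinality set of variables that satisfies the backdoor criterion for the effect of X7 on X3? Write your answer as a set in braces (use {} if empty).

Variables eligible for adjustment (non-descendants of X7, excluding X7 and X3): {X11, X6}.
Backdoor paths from X7 to X3:
  P1: X7 <- X6 -> X4 <- X3
Each backdoor path contains an unconditioned collider, so every path is already blocked with the empty conditioning set:
  P1: blocked at collider X4 (neither it nor any descendant is in the conditioning set).
The empty set is therefore the unique smallest valid set.

{}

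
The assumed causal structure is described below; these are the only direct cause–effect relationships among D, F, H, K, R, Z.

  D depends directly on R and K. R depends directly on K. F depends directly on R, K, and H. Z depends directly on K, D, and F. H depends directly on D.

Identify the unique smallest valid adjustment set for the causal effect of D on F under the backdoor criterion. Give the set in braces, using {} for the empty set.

Variables eligible for adjustment (non-descendants of D, excluding D and F): {K, R}.
Backdoor paths from D to F:
  P1: D <- K -> R -> F
  P2: D <- K -> F
  P3: D <- K -> Z <- F
  P4: D <- R <- K -> F
  P5: D <- R <- K -> Z <- F
  P6: D <- R -> F
The empty set is not sufficient: P1 (D <- K -> R -> F) has no collider blocking it and no conditioned non-collider, so it is open.
Try {K, R}:
  P1: blocked at fork node K ∈ conditioning set.
  P2: blocked at fork node K ∈ conditioning set.
  P3: blocked at fork node K ∈ conditioning set.
  P4: blocked at chain node R ∈ conditioning set.
  P5: blocked at chain node R ∈ conditioning set.
  P6: blocked at fork node R ∈ conditioning set.
{K, R} contains no descendant of D and blocks every backdoor path.
Every element of {K, R} is needed (dropping K leaves P2 open; dropping R leaves P6 open), so no proper subset is valid.
Among all size-2 subsets of the eligible variables, only {K, R} blocks every backdoor path, so it is the unique smallest valid adjustment set.

{K, R}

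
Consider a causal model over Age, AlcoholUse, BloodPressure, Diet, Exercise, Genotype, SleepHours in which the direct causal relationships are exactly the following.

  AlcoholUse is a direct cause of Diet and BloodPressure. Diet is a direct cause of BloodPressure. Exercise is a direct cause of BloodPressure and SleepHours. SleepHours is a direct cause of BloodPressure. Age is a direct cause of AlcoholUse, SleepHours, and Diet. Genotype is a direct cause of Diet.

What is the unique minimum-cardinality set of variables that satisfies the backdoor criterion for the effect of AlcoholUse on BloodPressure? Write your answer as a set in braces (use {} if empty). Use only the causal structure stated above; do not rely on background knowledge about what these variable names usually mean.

{Age}

Variables eligible for adjustment (non-descendants of AlcoholUse, excluding AlcoholUse and BloodPressure): {Age, Exercise, Genotype, SleepHours}.
Backdoor paths from AlcoholUse to BloodPressure:
  P1: AlcoholUse <- Age -> SleepHours <- Exercise -> BloodPressure
  P2: AlcoholUse <- Age -> SleepHours -> BloodPressure
  P3: AlcoholUse <- Age -> Diet -> BloodPressure
The empty set is not sufficient: P2 (AlcoholUse <- Age -> SleepHours -> BloodPressure) has no collider blocking it and no conditioned non-collider, so it is open.
Try {Age}:
  P1: blocked at fork node Age ∈ conditioning set.
  P2: blocked at fork node Age ∈ conditioning set.
  P3: blocked at fork node Age ∈ conditioning set.
{Age} contains no descendant of AlcoholUse and blocks every backdoor path.
No other singleton works — e.g. {Exercise} leaves P2 open — so {Age} is the unique smallest valid adjustment set.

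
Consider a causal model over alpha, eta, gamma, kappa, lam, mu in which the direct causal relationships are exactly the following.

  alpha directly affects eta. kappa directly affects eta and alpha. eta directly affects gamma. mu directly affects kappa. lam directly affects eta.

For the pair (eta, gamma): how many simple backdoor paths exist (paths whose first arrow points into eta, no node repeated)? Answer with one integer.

0

A backdoor path from eta to gamma is any simple undirected path whose first edge points into eta (i.e. leaves eta via a parent).
Parents of eta: {alpha, kappa, lam}.
No simple path from any parent of eta reaches gamma without revisiting eta, so there are no backdoor paths.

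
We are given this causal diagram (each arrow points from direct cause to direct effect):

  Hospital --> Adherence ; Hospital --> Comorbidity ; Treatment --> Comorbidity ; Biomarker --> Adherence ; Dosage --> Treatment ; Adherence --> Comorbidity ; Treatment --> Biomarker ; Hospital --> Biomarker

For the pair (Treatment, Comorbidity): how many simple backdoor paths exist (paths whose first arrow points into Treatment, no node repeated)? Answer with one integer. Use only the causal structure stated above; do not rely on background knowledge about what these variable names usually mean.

A backdoor path from Treatment to Comorbidity is any simple undirected path whose first edge points into Treatment (i.e. leaves Treatment via a parent).
Parents of Treatment: {Dosage}.
No simple path from any parent of Treatment reaches Comorbidity without revisiting Treatment, so there are no backdoor paths.

0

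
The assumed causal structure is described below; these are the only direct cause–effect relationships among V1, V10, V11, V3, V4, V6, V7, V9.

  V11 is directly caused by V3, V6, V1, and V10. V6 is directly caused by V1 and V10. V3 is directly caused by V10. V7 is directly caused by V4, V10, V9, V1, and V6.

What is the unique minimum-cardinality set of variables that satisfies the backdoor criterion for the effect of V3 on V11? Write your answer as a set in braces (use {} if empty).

Variables eligible for adjustment (non-descendants of V3, excluding V3 and V11): {V1, V10, V4, V6, V7, V9}.
Backdoor paths from V3 to V11:
  P1: V3 <- V10 -> V6 <- V1 -> V11
  P2: V3 <- V10 -> V6 -> V11
  P3: V3 <- V10 -> V6 -> V7 <- V1 -> V11
  P4: V3 <- V10 -> V11
  P5: V3 <- V10 -> V7 <- V1 -> V6 -> V11
  P6: V3 <- V10 -> V7 <- V1 -> V11
  P7: V3 <- V10 -> V7 <- V6 <- V1 -> V11
  P8: V3 <- V10 -> V7 <- V6 -> V11
The empty set is not sufficient: P2 (V3 <- V10 -> V6 -> V11) has no collider blocking it and no conditioned non-collider, so it is open.
Try {V10}:
  P1: blocked at fork node V10 ∈ conditioning set.
  P2: blocked at fork node V10 ∈ conditioning set.
  P3: blocked at fork node V10 ∈ conditioning set.
  P4: blocked at fork node V10 ∈ conditioning set.
  P5: blocked at fork node V10 ∈ conditioning set.
  P6: blocked at fork node V10 ∈ conditioning set.
  P7: blocked at fork node V10 ∈ conditioning set.
  P8: blocked at fork node V10 ∈ conditioning set.
{V10} contains no descendant of V3 and blocks every backdoor path.
No other singleton works — e.g. {V1} leaves P2 open — so {V10} is the unique smallest valid adjustment set.

{V10}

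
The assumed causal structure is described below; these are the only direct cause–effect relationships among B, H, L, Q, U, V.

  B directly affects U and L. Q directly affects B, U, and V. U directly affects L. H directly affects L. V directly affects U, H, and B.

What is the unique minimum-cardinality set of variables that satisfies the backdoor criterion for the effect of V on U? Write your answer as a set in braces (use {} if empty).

{Q}

Variables eligible for adjustment (non-descendants of V, excluding V and U): {Q}.
Backdoor paths from V to U:
  P1: V <- Q -> B -> U
  P2: V <- Q -> B -> L <- U
  P3: V <- Q -> U
The empty set is not sufficient: P1 (V <- Q -> B -> U) has no collider blocking it and no conditioned non-collider, so it is open.
Try {Q}:
  P1: blocked at fork node Q ∈ conditioning set.
  P2: blocked at fork node Q ∈ conditioning set.
  P3: blocked at fork node Q ∈ conditioning set.
{Q} contains no descendant of V and blocks every backdoor path.
{Q} is the unique smallest valid adjustment set.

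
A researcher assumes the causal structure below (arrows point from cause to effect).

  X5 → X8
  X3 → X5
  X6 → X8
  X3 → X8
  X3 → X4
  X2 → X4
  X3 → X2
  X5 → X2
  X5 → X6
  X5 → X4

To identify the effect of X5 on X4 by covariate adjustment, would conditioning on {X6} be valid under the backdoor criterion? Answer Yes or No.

No

Backdoor paths from X5 to X4 (paths whose first edge points into X5):
  P1: X5 <- X3 -> X2 -> X4
  P2: X5 <- X3 -> X4
Condition 1 (no descendant of X5 in the set): FAILS — X6 is a descendant of X5.
Condition 2 (every backdoor path blocked by {X6}):
  P1: open — no interior node is in the conditioning set.
  P2: open — no interior node is in the conditioning set.
{X6} does not satisfy the backdoor criterion.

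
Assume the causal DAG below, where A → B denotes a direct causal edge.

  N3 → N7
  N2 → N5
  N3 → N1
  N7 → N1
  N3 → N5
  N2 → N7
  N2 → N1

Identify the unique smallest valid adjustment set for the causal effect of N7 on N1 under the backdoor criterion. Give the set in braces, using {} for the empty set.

{N2, N3}

Variables eligible for adjustment (non-descendants of N7, excluding N7 and N1): {N2, N3, N5}.
Backdoor paths from N7 to N1:
  P1: N7 <- N3 -> N5 <- N2 -> N1
  P2: N7 <- N3 -> N1
  P3: N7 <- N2 -> N5 <- N3 -> N1
  P4: N7 <- N2 -> N1
The empty set is not sufficient: P2 (N7 <- N3 -> N1) has no collider blocking it and no conditioned non-collider, so it is open.
Try {N2, N3}:
  P1: blocked at fork node N3 ∈ conditioning set.
  P2: blocked at fork node N3 ∈ conditioning set.
  P3: blocked at fork node N2 ∈ conditioning set.
  P4: blocked at fork node N2 ∈ conditioning set.
{N2, N3} contains no descendant of N7 and blocks every backdoor path.
Every element of {N2, N3} is needed (dropping N2 leaves P4 open; dropping N3 leaves P2 open), so no proper subset is valid.
Among all size-2 subsets of the eligible variables, only {N2, N3} blocks every backdoor path, so it is the unique smallest valid adjustment set.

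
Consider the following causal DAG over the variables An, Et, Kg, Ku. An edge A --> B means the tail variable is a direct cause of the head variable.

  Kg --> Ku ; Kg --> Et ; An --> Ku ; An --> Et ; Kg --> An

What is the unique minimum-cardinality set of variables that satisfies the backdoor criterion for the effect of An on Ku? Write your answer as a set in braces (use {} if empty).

Variables eligible for adjustment (non-descendants of An, excluding An and Ku): {Kg}.
Backdoor paths from An to Ku:
  P1: An <- Kg -> Ku
The empty set is not sufficient: P1 (An <- Kg -> Ku) has no collider blocking it and no conditioned non-collider, so it is open.
Try {Kg}:
  P1: blocked at fork node Kg ∈ conditioning set.
{Kg} contains no descendant of An and blocks every backdoor path.
{Kg} is the unique smallest valid adjustment set.

{Kg}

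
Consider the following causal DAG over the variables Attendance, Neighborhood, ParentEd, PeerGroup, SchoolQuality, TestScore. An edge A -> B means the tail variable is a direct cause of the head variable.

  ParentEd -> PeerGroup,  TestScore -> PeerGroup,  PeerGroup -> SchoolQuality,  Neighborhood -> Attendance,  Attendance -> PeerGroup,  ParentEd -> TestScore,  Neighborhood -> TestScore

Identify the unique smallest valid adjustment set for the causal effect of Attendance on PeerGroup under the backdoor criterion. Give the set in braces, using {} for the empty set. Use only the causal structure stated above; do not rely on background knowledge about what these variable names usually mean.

{Neighborhood}

Variables eligible for adjustment (non-descendants of Attendance, excluding Attendance and PeerGroup): {Neighborhood, ParentEd, TestScore}.
Backdoor paths from Attendance to PeerGroup:
  P1: Attendance <- Neighborhood -> TestScore <- ParentEd -> PeerGroup
  P2: Attendance <- Neighborhood -> TestScore -> PeerGroup
The empty set is not sufficient: P2 (Attendance <- Neighborhood -> TestScore -> PeerGroup) has no collider blocking it and no conditioned non-collider, so it is open.
Try {Neighborhood}:
  P1: blocked at fork node Neighborhood ∈ conditioning set.
  P2: blocked at fork node Neighborhood ∈ conditioning set.
{Neighborhood} contains no descendant of Attendance and blocks every backdoor path.
No other singleton works — e.g. {ParentEd} leaves P2 open — so {Neighborhood} is the unique smallest valid adjustment set.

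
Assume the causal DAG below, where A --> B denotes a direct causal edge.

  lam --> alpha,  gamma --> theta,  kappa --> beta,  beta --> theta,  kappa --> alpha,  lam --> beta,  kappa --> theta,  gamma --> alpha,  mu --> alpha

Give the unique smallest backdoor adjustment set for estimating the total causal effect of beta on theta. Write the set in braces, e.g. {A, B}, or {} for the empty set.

Variables eligible for adjustment (non-descendants of beta, excluding beta and theta): {alpha, gamma, kappa, lam, mu}.
Backdoor paths from beta to theta:
  P1: beta <- kappa -> alpha <- gamma -> theta
  P2: beta <- kappa -> theta
  P3: beta <- lam -> alpha <- gamma -> theta
  P4: beta <- lam -> alpha <- kappa -> theta
The empty set is not sufficient: P2 (beta <- kappa -> theta) has no collider blocking it and no conditioned non-collider, so it is open.
Try {kappa}:
  P1: blocked at fork node kappa ∈ conditioning set.
  P2: blocked at fork node kappa ∈ conditioning set.
  P3: blocked at collider alpha (neither it nor any descendant is in the conditioning set).
  P4: blocked at collider alpha (neither it nor any descendant is in the conditioning set).
{kappa} contains no descendant of beta and blocks every backdoor path.
No other singleton works — e.g. {gamma} leaves P2 open — so {kappa} is the unique smallest valid adjustment set.

{kappa}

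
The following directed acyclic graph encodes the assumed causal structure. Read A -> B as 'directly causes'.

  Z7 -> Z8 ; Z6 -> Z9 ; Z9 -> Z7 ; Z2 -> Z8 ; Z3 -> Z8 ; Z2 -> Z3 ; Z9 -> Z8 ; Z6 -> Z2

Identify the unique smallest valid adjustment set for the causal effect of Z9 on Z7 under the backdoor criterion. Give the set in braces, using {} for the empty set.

Variables eligible for adjustment (non-descendants of Z9, excluding Z9 and Z7): {Z2, Z3, Z6}.
Backdoor paths from Z9 to Z7:
  P1: Z9 <- Z6 -> Z2 -> Z3 -> Z8 <- Z7
  P2: Z9 <- Z6 -> Z2 -> Z8 <- Z7
Each backdoor path contains an unconditioned collider, so every path is already blocked with the empty conditioning set:
  P1: blocked at collider Z8 (neither it nor any descendant is in the conditioning set).
  P2: blocked at collider Z8 (neither it nor any descendant is in the conditioning set).
The empty set is therefore the unique smallest valid set.

{}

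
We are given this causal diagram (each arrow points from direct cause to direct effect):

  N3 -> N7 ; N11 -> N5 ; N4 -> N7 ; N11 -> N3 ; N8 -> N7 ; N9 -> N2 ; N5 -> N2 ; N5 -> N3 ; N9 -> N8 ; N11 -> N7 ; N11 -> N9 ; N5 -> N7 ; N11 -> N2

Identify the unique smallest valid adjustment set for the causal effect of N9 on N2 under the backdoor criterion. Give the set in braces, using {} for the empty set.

Variables eligible for adjustment (non-descendants of N9, excluding N9 and N2): {N11, N3, N4, N5}.
Backdoor paths from N9 to N2:
  P1: N9 <- N11 -> N5 -> N2
  P2: N9 <- N11 -> N2
  P3: N9 <- N11 -> N3 <- N5 -> N2
  P4: N9 <- N11 -> N3 -> N7 <- N5 -> N2
  P5: N9 <- N11 -> N7 <- N5 -> N2
  P6: N9 <- N11 -> N7 <- N3 <- N5 -> N2
The empty set is not sufficient: P1 (N9 <- N11 -> N5 -> N2) has no collider blocking it and no conditioned non-collider, so it is open.
Try {N11}:
  P1: blocked at fork node N11 ∈ conditioning set.
  P2: blocked at fork node N11 ∈ conditioning set.
  P3: blocked at fork node N11 ∈ conditioning set.
  P4: blocked at fork node N11 ∈ conditioning set.
  P5: blocked at fork node N11 ∈ conditioning set.
  P6: blocked at fork node N11 ∈ conditioning set.
{N11} contains no descendant of N9 and blocks every backdoor path.
No other singleton works — e.g. {N4} leaves P1 open — so {N11} is the unique smallest valid adjustment set.

{N11}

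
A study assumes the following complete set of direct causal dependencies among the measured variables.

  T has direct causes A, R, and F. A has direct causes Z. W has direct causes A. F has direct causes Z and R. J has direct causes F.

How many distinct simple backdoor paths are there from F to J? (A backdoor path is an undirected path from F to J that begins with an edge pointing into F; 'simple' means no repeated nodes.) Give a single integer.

0

A backdoor path from F to J is any simple undirected path whose first edge points into F (i.e. leaves F via a parent).
Parents of F: {R, Z}.
No simple path from any parent of F reaches J without revisiting F, so there are no backdoor paths.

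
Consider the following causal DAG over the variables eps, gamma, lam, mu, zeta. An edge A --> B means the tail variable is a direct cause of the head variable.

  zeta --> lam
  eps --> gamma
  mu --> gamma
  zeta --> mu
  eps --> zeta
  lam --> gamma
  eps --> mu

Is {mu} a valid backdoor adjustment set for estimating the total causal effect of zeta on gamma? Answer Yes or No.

No

Backdoor paths from zeta to gamma (paths whose first edge points into zeta):
  P1: zeta <- eps -> mu -> gamma
  P2: zeta <- eps -> gamma
Condition 1 (no descendant of zeta in the set): FAILS — mu is a descendant of zeta.
Condition 2 (every backdoor path blocked by {mu}):
  P1: blocked at chain node mu ∈ conditioning set.
  P2: open — no interior node is in the conditioning set.
{mu} does not satisfy the backdoor criterion.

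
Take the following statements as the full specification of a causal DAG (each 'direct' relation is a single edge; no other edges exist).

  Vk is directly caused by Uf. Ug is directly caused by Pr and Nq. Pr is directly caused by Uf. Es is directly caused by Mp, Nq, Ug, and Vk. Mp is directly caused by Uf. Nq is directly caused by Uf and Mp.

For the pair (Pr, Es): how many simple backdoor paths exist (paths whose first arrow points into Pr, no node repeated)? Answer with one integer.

7

A backdoor path from Pr to Es is any simple undirected path whose first edge points into Pr (i.e. leaves Pr via a parent).
Parents of Pr: {Uf}.
Enumerating:
  P1: Pr <- Uf -> Mp -> Nq -> Ug -> Es
  P2: Pr <- Uf -> Mp -> Nq -> Es
  P3: Pr <- Uf -> Mp -> Es
  P4: Pr <- Uf -> Vk -> Es
  P5: Pr <- Uf -> Nq <- Mp -> Es
  P6: Pr <- Uf -> Nq -> Ug -> Es
  P7: Pr <- Uf -> Nq -> Es
That exhausts the simple backdoor paths. Count: 7.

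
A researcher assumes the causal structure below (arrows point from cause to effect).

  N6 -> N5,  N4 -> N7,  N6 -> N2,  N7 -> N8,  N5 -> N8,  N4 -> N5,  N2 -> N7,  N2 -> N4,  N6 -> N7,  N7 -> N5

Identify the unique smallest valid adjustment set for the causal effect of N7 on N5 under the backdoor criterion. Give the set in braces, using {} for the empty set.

Variables eligible for adjustment (non-descendants of N7, excluding N7 and N5): {N2, N4, N6}.
Backdoor paths from N7 to N5:
  P1: N7 <- N6 -> N2 -> N4 -> N5
  P2: N7 <- N6 -> N5
  P3: N7 <- N2 <- N6 -> N5
  P4: N7 <- N2 -> N4 -> N5
  P5: N7 <- N4 <- N2 <- N6 -> N5
  P6: N7 <- N4 -> N5
The empty set is not sufficient: P1 (N7 <- N6 -> N2 -> N4 -> N5) has no collider blocking it and no conditioned non-collider, so it is open.
Try {N4, N6}:
  P1: blocked at fork node N6 ∈ conditioning set.
  P2: blocked at fork node N6 ∈ conditioning set.
  P3: blocked at fork node N6 ∈ conditioning set.
  P4: blocked at chain node N4 ∈ conditioning set.
  P5: blocked at chain node N4 ∈ conditioning set.
  P6: blocked at fork node N4 ∈ conditioning set.
{N4, N6} contains no descendant of N7 and blocks every backdoor path.
Every element of {N4, N6} is needed (dropping N4 leaves P4 open; dropping N6 leaves P2 open), so no proper subset is valid.
Among all size-2 subsets of the eligible variables, only {N4, N6} blocks every backdoor path, so it is the unique smallest valid adjustment set.

{N4, N6}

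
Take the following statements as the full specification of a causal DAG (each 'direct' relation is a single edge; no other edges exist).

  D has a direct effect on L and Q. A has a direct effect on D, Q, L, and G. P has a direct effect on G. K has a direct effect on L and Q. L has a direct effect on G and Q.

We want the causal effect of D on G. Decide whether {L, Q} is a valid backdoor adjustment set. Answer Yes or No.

Backdoor paths from D to G (paths whose first edge points into D):
  P1: D <- A -> L -> G
  P2: D <- A -> Q <- K -> L -> G
  P3: D <- A -> Q <- L -> G
  P4: D <- A -> G
Condition 1 (no descendant of D in the set): FAILS — L and Q are descendants of D.
Condition 2 (every backdoor path blocked by {L, Q}):
  P1: blocked at chain node L ∈ conditioning set.
  P2: blocked at chain node L ∈ conditioning set.
  P3: blocked at fork node L ∈ conditioning set.
  P4: open — no interior node is in the conditioning set.
{L, Q} does not satisfy the backdoor criterion.

No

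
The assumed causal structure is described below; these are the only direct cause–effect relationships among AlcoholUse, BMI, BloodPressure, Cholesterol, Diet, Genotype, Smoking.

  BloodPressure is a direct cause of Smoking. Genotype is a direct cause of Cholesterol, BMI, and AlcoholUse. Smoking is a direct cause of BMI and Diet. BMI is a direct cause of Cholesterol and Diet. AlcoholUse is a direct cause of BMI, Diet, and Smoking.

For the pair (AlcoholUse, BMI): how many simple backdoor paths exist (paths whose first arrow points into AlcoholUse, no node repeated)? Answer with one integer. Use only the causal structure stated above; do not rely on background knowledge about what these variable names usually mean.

2

A backdoor path from AlcoholUse to BMI is any simple undirected path whose first edge points into AlcoholUse (i.e. leaves AlcoholUse via a parent).
Parents of AlcoholUse: {Genotype}.
Enumerating:
  P1: AlcoholUse <- Genotype -> BMI
  P2: AlcoholUse <- Genotype -> Cholesterol <- BMI
That exhausts the simple backdoor paths. Count: 2.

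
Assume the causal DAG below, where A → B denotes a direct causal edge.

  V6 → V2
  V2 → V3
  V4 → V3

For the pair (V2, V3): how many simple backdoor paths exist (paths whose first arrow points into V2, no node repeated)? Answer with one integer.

0

A backdoor path from V2 to V3 is any simple undirected path whose first edge points into V2 (i.e. leaves V2 via a parent).
Parents of V2: {V6}.
No simple path from any parent of V2 reaches V3 without revisiting V2, so there are no backdoor paths.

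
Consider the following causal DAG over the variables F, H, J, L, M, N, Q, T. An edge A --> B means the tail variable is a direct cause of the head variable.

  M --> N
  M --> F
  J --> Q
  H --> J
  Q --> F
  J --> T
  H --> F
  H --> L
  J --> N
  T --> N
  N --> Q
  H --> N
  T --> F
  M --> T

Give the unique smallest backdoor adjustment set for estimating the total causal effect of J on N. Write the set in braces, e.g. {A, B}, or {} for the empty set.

{H}

Variables eligible for adjustment (non-descendants of J, excluding J and N): {H, L, M}.
Backdoor paths from J to N:
  P1: J <- H -> N
  P2: J <- H -> F <- M -> T -> N
  P3: J <- H -> F <- M -> N
  P4: J <- H -> F <- T <- M -> N
  P5: J <- H -> F <- T -> N
  P6: J <- H -> F <- Q <- N
The empty set is not sufficient: P1 (J <- H -> N) has no collider blocking it and no conditioned non-collider, so it is open.
Try {H}:
  P1: blocked at fork node H ∈ conditioning set.
  P2: blocked at fork node H ∈ conditioning set.
  P3: blocked at fork node H ∈ conditioning set.
  P4: blocked at fork node H ∈ conditioning set.
  P5: blocked at fork node H ∈ conditioning set.
  P6: blocked at fork node H ∈ conditioning set.
{H} contains no descendant of J and blocks every backdoor path.
No other singleton works — e.g. {M} leaves P1 open — so {H} is the unique smallest valid adjustment set.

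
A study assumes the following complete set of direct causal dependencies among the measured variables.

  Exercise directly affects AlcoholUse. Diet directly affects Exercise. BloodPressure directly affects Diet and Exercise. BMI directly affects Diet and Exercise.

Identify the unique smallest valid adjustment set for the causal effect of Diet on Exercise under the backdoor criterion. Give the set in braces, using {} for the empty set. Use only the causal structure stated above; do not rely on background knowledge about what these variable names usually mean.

{BMI, BloodPressure}

Variables eligible for adjustment (non-descendants of Diet, excluding Diet and Exercise): {BMI, BloodPressure}.
Backdoor paths from Diet to Exercise:
  P1: Diet <- BMI -> Exercise
  P2: Diet <- BloodPressure -> Exercise
The empty set is not sufficient: P1 (Diet <- BMI -> Exercise) has no collider blocking it and no conditioned non-collider, so it is open.
Try {BMI, BloodPressure}:
  P1: blocked at fork node BMI ∈ conditioning set.
  P2: blocked at fork node BloodPressure ∈ conditioning set.
{BMI, BloodPressure} contains no descendant of Diet and blocks every backdoor path.
Every element of {BMI, BloodPressure} is needed (dropping BMI leaves P1 open; dropping BloodPressure leaves P2 open), so no proper subset is valid.
Among all size-2 subsets of the eligible variables, only {BMI, BloodPressure} blocks every backdoor path, so it is the unique smallest valid adjustment set.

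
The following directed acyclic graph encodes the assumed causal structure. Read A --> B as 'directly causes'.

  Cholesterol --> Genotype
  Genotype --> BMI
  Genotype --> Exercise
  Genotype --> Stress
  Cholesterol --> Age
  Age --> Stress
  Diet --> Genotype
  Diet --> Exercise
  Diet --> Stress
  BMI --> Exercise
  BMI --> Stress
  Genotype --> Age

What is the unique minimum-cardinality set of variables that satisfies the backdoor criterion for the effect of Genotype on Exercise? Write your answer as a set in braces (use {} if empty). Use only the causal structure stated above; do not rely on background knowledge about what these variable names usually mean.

Variables eligible for adjustment (non-descendants of Genotype, excluding Genotype and Exercise): {Cholesterol, Diet}.
Backdoor paths from Genotype to Exercise:
  P1: Genotype <- Cholesterol -> Age -> Stress <- Diet -> Exercise
  P2: Genotype <- Cholesterol -> Age -> Stress <- BMI -> Exercise
  P3: Genotype <- Diet -> Stress <- BMI -> Exercise
  P4: Genotype <- Diet -> Exercise
The empty set is not sufficient: P4 (Genotype <- Diet -> Exercise) has no collider blocking it and no conditioned non-collider, so it is open.
Try {Diet}:
  P1: blocked at collider Stress (neither it nor any descendant is in the conditioning set).
  P2: blocked at collider Stress (neither it nor any descendant is in the conditioning set).
  P3: blocked at fork node Diet ∈ conditioning set.
  P4: blocked at fork node Diet ∈ conditioning set.
{Diet} contains no descendant of Genotype and blocks every backdoor path.
No other singleton works — e.g. {Cholesterol} leaves P4 open — so {Diet} is the unique smallest valid adjustment set.

{Diet}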